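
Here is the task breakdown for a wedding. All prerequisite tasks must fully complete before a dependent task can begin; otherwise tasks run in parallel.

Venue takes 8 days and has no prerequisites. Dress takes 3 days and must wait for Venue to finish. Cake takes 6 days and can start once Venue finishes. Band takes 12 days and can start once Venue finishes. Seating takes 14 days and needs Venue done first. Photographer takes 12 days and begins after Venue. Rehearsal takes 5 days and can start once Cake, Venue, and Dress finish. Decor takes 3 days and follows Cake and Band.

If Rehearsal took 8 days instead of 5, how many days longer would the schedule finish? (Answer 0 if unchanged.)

Actual critical path: Venue→Band→Decor = 8+12+3 = 23 ⇒ 23 days.
Rehearsal is off the critical path — its longest chain is 19 days, giving 4 of slack.
The critical path is still Venue→Band→Decor; finish is now 23 days.
Change in finish: 23 − 23 = +0 days.

0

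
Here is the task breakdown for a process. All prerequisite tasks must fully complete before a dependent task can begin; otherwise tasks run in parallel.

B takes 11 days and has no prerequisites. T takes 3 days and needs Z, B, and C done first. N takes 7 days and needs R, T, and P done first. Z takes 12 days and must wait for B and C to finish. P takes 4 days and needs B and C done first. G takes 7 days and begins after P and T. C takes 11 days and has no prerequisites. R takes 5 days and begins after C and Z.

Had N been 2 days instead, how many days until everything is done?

As given, the longest chain is B→Z→R→N = 11+12+5+7 = 35, so the finish is 35 days.
N is on the critical path; changing it to 2 makes that path 30 days.
The binding chain switches to B→Z→T→G = 11+12+3+7 = 33; finish 33 days.

33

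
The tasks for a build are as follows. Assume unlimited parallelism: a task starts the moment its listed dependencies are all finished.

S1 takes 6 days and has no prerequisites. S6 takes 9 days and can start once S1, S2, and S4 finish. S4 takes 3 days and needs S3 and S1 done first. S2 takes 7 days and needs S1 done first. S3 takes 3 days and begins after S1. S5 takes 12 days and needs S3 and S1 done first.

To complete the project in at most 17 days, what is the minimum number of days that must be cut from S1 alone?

Current finish: 22 days; target: 17.
S1 is on every critical path, so each day cut from S1 cuts the finish by one (this holds down to a finish of 17).
Need 22 − 17 = 5 days off S1 → S1 becomes 1 day, finish becomes 17.

5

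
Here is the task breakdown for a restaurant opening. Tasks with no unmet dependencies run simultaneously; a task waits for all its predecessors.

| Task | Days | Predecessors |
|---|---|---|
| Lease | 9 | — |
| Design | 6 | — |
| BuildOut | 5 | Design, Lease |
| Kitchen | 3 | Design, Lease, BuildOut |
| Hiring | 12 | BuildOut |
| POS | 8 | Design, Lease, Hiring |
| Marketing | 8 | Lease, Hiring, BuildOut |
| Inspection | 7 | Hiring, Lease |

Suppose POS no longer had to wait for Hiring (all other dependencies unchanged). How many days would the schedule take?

Original critical path: Lease→BuildOut→Hiring→POS = 9+5+12+8 = 34 ⇒ 34 days.
Without Hiring→POS, POS's earliest start moves from 26 to 9.
The longest chain is now Lease→BuildOut→Hiring→Marketing = 9+5+12+8 = 34, so the schedule takes 34 days.

34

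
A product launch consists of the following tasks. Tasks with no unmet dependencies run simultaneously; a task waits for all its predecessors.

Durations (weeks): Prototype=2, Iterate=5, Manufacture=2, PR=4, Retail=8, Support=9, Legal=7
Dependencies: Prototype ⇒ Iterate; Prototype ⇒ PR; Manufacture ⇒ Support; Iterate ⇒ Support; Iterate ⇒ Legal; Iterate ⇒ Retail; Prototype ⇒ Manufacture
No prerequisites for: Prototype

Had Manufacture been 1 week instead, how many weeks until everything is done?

16

Baseline: Prototype→Iterate→Support = 2+5+9 = 16 → 16 weeks.
The longest path through Manufacture is only 13 weeks, so Manufacture has float 3.
The critical path is still Prototype→Iterate→Support; finish is now 16 weeks.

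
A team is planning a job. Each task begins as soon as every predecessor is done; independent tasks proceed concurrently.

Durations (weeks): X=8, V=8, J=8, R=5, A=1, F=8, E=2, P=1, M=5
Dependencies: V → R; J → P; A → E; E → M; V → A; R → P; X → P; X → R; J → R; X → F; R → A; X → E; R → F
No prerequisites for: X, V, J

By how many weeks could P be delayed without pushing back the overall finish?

The longest chain is X→R→A→E→M = 8+5+1+2+5 = 21; overall finish 21 weeks.
The longest chain containing P totals 14 weeks.
Slack of P = 20 − 13 = 7 weeks.

7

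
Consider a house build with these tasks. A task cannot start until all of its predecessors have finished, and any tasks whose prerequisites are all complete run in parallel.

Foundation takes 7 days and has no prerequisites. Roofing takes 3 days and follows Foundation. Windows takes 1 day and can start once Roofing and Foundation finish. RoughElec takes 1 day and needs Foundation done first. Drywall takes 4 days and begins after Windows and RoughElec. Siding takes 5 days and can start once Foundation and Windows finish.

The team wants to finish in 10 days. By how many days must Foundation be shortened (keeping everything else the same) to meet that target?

Current finish: 16 days; target: 10.
Foundation is on every critical path, so each day cut from Foundation cuts the finish by one (this holds down to a finish of 10).
Need 16 − 10 = 6 days off Foundation → Foundation becomes 1 day, finish becomes 10.

6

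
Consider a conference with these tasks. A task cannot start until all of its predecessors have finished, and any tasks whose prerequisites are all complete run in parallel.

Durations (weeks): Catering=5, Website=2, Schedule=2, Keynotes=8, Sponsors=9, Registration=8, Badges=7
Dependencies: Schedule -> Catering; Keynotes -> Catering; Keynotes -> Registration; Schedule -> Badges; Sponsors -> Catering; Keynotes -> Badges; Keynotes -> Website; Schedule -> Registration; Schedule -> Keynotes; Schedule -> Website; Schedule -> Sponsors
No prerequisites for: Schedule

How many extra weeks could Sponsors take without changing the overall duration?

The longest chain is Schedule→Keynotes→Registration = 2+8+8 = 18; overall finish 18 weeks.
The longest chain containing Sponsors totals 16 weeks.
So Sponsors can slip 13 − 11 = 2 weeks.

2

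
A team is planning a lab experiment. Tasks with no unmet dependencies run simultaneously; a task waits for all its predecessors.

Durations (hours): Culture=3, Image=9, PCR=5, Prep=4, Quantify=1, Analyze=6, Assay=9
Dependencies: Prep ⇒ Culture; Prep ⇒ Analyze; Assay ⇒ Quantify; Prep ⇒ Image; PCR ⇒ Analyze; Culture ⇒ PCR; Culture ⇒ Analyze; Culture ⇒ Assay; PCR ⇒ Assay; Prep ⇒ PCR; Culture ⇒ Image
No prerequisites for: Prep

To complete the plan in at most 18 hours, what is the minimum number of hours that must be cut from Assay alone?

Current finish: 22 hours; target: 18.
Assay is on every critical path, so each hour cut from Assay cuts the finish by one (this holds down to a finish of 18).
Need 22 − 18 = 4 hours off Assay → Assay becomes 5 hours, finish becomes 18.

4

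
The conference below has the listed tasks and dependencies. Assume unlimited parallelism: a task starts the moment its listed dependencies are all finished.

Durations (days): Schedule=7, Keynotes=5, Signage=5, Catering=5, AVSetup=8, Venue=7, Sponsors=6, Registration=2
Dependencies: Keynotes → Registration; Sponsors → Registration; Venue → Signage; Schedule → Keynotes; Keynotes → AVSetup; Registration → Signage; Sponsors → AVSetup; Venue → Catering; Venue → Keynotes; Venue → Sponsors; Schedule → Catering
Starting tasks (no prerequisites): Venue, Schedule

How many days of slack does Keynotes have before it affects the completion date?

1

Critical path: Venue→Sponsors→AVSetup = 7+6+8 = 21, so the finish is 21 days.
Keynotes finishes as early as 12 and must finish by 13.
Slack of Keynotes = 8 − 7 = 1 day.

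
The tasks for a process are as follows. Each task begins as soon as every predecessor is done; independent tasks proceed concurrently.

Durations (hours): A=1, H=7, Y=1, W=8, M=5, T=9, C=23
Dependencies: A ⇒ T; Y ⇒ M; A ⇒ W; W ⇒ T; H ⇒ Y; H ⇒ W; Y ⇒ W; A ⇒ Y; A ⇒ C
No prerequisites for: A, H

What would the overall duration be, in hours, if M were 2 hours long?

25

Baseline: H→Y→W→T = 7+1+8+9 = 25 → 25 hours.
The longest path through M is only 13 hours, so M has float 12.
The critical path is still H→Y→W→T; finish is now 25 hours.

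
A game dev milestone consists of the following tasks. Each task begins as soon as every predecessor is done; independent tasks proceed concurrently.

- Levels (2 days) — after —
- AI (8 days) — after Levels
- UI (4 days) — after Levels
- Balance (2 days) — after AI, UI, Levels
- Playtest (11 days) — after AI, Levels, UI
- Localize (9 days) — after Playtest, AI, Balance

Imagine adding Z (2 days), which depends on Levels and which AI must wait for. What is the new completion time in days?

Originally the schedule takes 30 days.
With Z inserted, AI now waits for max(Levels, Z).
New critical path: Levels→Z→AI→Playtest→Localize = 2+2+8+11+9 = 32 ⇒ 32 days.

32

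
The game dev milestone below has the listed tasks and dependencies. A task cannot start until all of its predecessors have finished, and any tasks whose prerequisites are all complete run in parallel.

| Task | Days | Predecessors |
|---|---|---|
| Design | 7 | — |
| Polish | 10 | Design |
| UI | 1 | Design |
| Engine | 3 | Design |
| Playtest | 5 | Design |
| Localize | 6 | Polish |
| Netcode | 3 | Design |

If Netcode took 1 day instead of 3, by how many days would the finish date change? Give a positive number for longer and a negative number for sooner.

Critical path before the change: Design→Polish→Localize = 7+10+6 = 23 giving 23 days.
Netcode has 13 days of float (longest path through it is 10).
No other chain overtakes it, so the finish is 23 days.
Change in finish: 23 − 23 = +0 days.

0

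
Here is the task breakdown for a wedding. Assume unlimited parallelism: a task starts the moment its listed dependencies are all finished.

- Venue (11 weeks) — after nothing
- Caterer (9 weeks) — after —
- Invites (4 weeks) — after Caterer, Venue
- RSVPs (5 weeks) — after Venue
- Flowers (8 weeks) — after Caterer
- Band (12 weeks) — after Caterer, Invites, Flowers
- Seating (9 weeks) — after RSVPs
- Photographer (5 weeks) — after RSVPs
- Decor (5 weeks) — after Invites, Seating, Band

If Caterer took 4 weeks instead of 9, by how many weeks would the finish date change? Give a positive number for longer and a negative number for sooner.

-2

Actual critical path: Caterer→Flowers→Band→Decor = 9+8+12+5 = 34 ⇒ 34 weeks.
Caterer lies on that path, so at 4 weeks the path becomes 29 weeks.
New critical path: Venue→Invites→Band→Decor = 11+4+12+5 = 32 ⇒ 32 weeks.
Change in finish: 32 − 34 = -2 weeks.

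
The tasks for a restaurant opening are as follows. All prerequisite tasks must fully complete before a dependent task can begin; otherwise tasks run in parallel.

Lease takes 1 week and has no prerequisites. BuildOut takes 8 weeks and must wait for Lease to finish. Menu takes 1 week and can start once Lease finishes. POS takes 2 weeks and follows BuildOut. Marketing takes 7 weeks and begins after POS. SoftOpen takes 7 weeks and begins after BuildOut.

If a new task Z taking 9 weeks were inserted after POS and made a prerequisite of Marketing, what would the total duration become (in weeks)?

27

Originally the restaurant opening takes 18 weeks.
With Z inserted, Marketing now waits for max(POS, Z).
New critical path: Lease→BuildOut→POS→Z→Marketing = 1+8+2+9+7 = 27 ⇒ 27 weeks.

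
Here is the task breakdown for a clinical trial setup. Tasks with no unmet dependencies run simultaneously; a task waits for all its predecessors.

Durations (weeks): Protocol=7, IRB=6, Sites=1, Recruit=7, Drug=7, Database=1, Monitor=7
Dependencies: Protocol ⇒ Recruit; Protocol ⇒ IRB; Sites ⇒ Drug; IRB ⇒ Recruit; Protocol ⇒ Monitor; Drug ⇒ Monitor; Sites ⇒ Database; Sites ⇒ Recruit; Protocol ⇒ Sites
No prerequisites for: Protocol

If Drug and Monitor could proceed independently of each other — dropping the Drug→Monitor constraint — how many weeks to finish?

20

Before: longest chain Protocol→Sites→Drug→Monitor = 7+1+7+7 = 22, finish 22.
Without Drug→Monitor, Monitor's earliest start moves from 15 to 7.
The longest chain is now Protocol→IRB→Recruit = 7+6+7 = 20, so the plan takes 20 weeks.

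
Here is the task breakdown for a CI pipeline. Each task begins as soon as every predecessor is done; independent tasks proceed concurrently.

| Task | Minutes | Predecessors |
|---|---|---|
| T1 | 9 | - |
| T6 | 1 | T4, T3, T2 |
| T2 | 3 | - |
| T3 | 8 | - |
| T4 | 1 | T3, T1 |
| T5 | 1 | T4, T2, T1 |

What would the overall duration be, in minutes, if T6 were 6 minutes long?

Critical path before the change: T1→T4→T6 = 9+1+1 = 11 giving 11 minutes.
T6 is on the critical path; changing it to 6 makes that path 16 minutes.
The critical path is still T1→T4→T6; finish is now 16 minutes.

16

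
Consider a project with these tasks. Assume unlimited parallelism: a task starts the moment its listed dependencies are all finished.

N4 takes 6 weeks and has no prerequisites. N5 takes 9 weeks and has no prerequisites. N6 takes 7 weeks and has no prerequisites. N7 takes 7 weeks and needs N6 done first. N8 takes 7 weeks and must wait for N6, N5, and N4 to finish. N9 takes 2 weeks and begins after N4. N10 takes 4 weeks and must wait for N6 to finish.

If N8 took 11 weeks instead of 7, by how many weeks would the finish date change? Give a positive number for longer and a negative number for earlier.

4

Baseline: N5→N8 = 9+7 = 16 → 16 weeks.
N8 lies on that path, so at 11 weeks the path becomes 20 weeks.
No other chain overtakes it, so the finish is 20 weeks.
Change in finish: 20 − 16 = +4 weeks.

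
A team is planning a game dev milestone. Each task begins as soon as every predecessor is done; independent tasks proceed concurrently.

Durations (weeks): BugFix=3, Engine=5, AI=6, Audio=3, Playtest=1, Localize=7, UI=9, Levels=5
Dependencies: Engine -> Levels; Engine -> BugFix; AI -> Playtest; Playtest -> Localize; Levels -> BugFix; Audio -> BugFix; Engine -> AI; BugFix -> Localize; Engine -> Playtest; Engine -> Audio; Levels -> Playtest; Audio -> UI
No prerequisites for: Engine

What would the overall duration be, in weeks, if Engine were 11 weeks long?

Critical path before the change: Engine→Levels→BugFix→Localize = 5+5+3+7 = 20 giving 20 weeks.
Engine lies on that path, so at 11 weeks the path becomes 26 weeks.
That remains the longest chain; total 26 weeks.

26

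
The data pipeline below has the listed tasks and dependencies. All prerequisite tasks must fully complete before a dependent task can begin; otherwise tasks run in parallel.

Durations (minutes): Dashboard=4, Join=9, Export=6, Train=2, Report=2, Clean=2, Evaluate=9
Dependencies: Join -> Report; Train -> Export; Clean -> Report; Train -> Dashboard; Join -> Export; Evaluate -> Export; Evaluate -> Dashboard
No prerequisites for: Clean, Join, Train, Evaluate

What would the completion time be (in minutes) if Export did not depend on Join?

Before: longest chain Join→Export = 9+6 = 15, finish 15.
Dropping Join→Export doesn't change Export's earliest start (9); another predecessor still binds.
After: Evaluate→Export = 9+6 = 15 → 15 minutes.

15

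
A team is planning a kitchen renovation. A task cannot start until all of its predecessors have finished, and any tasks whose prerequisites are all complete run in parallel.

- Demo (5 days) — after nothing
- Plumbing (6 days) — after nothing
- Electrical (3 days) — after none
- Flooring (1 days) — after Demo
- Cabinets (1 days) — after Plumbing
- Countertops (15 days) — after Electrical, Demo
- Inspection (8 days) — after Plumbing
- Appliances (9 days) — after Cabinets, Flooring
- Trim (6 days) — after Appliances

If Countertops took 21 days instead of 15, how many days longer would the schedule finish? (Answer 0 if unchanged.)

The binding path is Plumbing→Cabinets→Appliances→Trim = 6+1+9+6 = 22; finish at 22 days.
Countertops is off the critical path — its longest chain is 20 days, giving 2 of slack.
Now Demo→Countertops = 5+21 = 26 is longest, so the finish becomes 26 days.
Change in finish: 26 − 22 = +4 days.

4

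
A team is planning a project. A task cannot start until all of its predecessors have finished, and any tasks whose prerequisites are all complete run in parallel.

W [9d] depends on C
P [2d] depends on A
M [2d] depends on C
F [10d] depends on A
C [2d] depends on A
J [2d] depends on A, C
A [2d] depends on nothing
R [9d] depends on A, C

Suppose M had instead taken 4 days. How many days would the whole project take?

13

Actual critical path: A→C→R = 2+2+9 = 13 ⇒ 13 days.
M is off the critical path — its longest chain is 6 days, giving 7 of slack.
That remains the longest chain; total 13 days.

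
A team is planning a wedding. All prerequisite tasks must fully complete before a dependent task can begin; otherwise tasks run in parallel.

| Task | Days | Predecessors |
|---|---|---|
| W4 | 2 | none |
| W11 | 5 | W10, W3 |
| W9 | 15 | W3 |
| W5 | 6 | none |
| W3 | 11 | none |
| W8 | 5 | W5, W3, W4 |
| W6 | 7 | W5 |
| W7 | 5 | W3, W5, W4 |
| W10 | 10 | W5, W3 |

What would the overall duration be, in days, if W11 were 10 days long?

31

As given, the longest chain is W3→W10→W11 = 11+10+5 = 26, so the finish is 26 days.
Since W11 is critical, the +5 change carries straight to that chain (now 31 days).
No other chain overtakes it, so the finish is 31 days.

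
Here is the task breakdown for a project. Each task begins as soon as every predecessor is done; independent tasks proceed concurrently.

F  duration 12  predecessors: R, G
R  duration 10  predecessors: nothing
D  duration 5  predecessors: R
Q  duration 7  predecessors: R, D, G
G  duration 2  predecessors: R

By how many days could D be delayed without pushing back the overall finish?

2

The longest chain is R→G→F = 10+2+12 = 24; overall finish 24 days.
D finishes as early as 15 and must finish by 17.
Slack of D = 12 − 10 = 2 days.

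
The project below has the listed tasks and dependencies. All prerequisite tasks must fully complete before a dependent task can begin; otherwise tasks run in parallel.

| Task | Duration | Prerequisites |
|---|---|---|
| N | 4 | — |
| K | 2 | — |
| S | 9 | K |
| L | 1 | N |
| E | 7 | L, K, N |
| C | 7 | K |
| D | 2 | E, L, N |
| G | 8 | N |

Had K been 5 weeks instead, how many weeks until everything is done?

14

The binding path is N→L→E→D = 4+1+7+2 = 14; finish at 14 weeks.
The longest path through K is only 11 weeks, so K has float 3.
The critical path is still N→L→E→D; finish is now 14 weeks.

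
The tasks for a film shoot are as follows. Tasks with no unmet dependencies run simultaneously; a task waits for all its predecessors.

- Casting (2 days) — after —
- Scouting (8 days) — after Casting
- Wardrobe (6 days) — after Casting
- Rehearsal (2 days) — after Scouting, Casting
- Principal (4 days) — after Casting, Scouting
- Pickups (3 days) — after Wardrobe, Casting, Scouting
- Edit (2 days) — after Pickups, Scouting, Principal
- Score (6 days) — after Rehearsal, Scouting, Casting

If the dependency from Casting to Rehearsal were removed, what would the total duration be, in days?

18

Original critical path: Casting→Scouting→Rehearsal→Score = 2+8+2+6 = 18 ⇒ 18 days.
Dropping Casting→Rehearsal doesn't change Rehearsal's earliest start (10); another predecessor still binds.
The longest chain is now Casting→Scouting→Rehearsal→Score = 2+8+2+6 = 18, so the schedule takes 18 days.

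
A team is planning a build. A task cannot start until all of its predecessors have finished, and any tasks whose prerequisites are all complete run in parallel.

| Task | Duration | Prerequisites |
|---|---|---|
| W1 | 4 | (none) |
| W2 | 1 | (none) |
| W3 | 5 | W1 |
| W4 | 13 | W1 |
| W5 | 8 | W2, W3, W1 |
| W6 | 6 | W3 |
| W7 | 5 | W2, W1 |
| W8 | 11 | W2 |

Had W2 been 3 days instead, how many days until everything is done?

Actual critical path: W1→W3→W5 = 4+5+8 = 17 ⇒ 17 days.
The longest path through W2 is only 12 days, so W2 has float 5.
The critical path is still W1→W3→W5; finish is now 17 days.

17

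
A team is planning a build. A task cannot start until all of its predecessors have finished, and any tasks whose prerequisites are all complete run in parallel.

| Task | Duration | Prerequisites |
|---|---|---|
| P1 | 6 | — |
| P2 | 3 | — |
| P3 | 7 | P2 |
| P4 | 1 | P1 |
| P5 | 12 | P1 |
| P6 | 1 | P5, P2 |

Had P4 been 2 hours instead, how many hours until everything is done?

Baseline: P1→P5→P6 = 6+12+1 = 19 → 19 hours.
P4 is off the critical path — its longest chain is 7 hours, giving 12 of slack.
That remains the longest chain; total 19 hours.

19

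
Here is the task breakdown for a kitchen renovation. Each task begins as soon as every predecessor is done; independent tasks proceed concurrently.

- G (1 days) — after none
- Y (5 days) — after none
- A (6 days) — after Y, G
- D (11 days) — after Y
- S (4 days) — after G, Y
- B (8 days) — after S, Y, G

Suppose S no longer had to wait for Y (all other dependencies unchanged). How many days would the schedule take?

Original critical path: Y→S→B = 5+4+8 = 17 ⇒ 17 days.
Without Y→S, S's earliest start moves from 5 to 1.
New critical path: Y→D = 5+11 = 16 ⇒ 16 days.

16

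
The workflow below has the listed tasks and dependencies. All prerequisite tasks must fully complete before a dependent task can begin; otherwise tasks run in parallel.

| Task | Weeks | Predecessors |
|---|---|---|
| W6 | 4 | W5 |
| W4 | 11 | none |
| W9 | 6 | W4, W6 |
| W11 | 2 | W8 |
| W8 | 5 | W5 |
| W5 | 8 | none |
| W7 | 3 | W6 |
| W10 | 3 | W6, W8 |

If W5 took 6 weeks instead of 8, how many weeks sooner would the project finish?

Actual critical path: W5→W6→W9 = 8+4+6 = 18 ⇒ 18 weeks.
W5 lies on that path, so at 6 weeks the path becomes 16 weeks.
Now W4→W9 = 11+6 = 17 is longest, so the finish becomes 17 weeks.
Change in finish: 17 − 18 = -1 weeks.

1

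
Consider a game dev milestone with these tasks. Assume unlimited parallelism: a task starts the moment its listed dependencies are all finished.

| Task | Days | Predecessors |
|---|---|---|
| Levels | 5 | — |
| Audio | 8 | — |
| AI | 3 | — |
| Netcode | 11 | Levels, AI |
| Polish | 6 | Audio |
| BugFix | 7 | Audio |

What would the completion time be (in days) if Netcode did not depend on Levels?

15

Original critical path: Levels→Netcode = 5+11 = 16 ⇒ 16 days.
Without Levels→Netcode, Netcode's earliest start moves from 5 to 3.
The longest chain is now Audio→BugFix = 8+7 = 15, so the game dev milestone takes 15 days.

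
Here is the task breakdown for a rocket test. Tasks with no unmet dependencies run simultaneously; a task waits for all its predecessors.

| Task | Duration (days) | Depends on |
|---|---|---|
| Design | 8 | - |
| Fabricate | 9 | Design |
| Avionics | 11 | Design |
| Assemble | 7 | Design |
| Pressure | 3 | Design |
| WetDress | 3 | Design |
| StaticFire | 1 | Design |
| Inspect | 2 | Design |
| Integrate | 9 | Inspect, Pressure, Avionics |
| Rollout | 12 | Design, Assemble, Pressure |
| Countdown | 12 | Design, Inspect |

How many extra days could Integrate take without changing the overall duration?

0

The longest chain is Design→Avionics→Integrate = 8+11+9 = 28; overall finish 28 days.
Integrate finishes as early as 28 and must finish by 28.
Float = 28 − 28 = 0.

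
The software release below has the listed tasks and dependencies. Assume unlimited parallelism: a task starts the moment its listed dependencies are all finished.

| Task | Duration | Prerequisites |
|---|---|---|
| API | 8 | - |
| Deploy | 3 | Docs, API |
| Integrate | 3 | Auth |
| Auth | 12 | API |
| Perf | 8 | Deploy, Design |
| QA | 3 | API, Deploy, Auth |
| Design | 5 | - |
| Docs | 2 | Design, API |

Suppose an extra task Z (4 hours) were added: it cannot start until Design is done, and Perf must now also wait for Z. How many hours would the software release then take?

23

Originally the software release takes 23 hours.
With Z inserted, Perf now waits for max(Deploy, Design, Z).
New critical path: API→Auth→QA = 8+12+3 = 23 ⇒ 23 hours.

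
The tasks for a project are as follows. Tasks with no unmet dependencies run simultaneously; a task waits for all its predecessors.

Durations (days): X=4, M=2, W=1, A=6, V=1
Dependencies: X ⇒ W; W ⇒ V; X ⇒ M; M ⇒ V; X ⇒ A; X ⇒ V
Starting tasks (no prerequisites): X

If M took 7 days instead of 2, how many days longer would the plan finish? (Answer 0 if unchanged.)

2

The binding path is X→A = 4+6 = 10; finish at 10 days.
The longest path through M is only 7 days, so M has float 3.
Now X→M→V = 4+7+1 = 12 is longest, so the finish becomes 12 days.
Change in finish: 12 − 10 = +2 days.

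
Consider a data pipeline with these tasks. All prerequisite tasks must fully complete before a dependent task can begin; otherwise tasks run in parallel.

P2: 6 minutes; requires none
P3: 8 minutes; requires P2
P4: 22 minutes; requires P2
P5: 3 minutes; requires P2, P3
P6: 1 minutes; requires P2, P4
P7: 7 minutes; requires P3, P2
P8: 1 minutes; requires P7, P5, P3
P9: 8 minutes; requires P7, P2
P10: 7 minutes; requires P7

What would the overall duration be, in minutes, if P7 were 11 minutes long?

As given, the longest chain is P2→P3→P7→P9 = 6+8+7+8 = 29, so the finish is 29 minutes.
Since P7 is critical, the +4 change carries straight to that chain (now 33 minutes).
No other chain overtakes it, so the finish is 33 minutes.

33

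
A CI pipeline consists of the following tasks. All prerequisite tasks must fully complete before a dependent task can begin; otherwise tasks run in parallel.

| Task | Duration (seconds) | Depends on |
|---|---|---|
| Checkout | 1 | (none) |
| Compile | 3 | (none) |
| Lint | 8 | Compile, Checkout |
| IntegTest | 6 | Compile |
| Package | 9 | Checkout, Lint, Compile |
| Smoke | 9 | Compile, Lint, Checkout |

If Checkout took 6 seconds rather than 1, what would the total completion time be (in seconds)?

23

Critical path before the change: Compile→Lint→Package = 3+8+9 = 20 giving 20 seconds.
Checkout has 2 seconds of float (longest path through it is 18).
The binding chain switches to Checkout→Lint→Package = 6+8+9 = 23; finish 23 seconds.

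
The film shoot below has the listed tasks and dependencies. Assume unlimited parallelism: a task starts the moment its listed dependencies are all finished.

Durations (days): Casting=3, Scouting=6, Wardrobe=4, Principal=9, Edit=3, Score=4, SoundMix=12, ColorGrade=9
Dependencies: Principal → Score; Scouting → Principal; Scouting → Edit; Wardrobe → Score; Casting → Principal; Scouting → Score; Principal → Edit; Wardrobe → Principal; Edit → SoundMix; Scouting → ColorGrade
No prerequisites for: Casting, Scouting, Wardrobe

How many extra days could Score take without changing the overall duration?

11

The longest chain is Scouting→Principal→Edit→SoundMix = 6+9+3+12 = 30; overall finish 30 days.
Longest path through Score: 19 days (earliest finish 19, latest finish 30).
Float = 30 − 19 = 11.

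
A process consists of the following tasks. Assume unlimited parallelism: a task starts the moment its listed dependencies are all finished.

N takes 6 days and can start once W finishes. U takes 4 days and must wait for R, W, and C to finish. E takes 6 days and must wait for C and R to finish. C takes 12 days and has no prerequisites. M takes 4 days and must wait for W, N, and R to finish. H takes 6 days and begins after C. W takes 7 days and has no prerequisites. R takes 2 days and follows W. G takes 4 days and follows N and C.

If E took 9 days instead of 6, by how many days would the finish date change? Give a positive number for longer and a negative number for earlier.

The binding path is C→E = 12+6 = 18; finish at 18 days.
Since E is critical, the +3 change carries straight to that chain (now 21 days).
The critical path is still C→E; finish is now 21 days.
Change in finish: 21 − 18 = +3 days.

3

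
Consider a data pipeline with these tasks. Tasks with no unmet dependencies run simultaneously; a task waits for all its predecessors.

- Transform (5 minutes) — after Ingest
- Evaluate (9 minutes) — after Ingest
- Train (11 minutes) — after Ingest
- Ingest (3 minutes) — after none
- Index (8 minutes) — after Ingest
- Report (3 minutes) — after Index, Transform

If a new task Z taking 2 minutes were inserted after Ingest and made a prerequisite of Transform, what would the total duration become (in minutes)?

14

Originally the data pipeline takes 14 minutes.
With Z inserted, Transform now waits for max(Ingest, Z).
New critical path: Ingest→Train = 3+11 = 14 ⇒ 14 minutes.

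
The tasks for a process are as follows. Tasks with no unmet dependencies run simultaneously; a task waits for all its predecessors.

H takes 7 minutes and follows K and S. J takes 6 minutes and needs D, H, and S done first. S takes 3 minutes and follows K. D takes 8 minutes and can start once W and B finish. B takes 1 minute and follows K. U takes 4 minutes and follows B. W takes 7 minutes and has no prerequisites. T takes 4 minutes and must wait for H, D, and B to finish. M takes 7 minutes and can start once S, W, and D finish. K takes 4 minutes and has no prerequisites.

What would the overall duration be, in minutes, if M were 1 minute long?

As given, the longest chain is W→D→M = 7+8+7 = 22, so the finish is 22 minutes.
M is on the critical path; changing it to 1 makes that path 16 minutes.
The binding chain switches to W→D→J = 7+8+6 = 21; finish 21 minutes.

21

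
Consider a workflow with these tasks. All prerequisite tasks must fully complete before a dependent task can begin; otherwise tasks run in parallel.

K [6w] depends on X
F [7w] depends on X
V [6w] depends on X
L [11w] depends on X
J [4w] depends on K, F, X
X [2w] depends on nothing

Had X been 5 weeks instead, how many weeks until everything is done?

16

Baseline: X→F→J = 2+7+4 = 13 → 13 weeks.
X lies on that path, so at 5 weeks the path becomes 16 weeks.
No other chain overtakes it, so the finish is 16 weeks.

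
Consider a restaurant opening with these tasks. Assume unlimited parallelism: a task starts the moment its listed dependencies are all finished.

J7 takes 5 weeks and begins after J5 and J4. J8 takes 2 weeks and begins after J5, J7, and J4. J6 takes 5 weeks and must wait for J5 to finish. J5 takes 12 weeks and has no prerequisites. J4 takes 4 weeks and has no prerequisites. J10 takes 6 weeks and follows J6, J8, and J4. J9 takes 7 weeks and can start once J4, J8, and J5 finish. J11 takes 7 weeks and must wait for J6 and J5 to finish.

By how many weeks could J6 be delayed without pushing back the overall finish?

2

The longest chain is J5→J7→J8→J9 = 12+5+2+7 = 26; overall finish 26 weeks.
The longest chain containing J6 totals 24 weeks.
So J6 can slip 19 − 17 = 2 weeks.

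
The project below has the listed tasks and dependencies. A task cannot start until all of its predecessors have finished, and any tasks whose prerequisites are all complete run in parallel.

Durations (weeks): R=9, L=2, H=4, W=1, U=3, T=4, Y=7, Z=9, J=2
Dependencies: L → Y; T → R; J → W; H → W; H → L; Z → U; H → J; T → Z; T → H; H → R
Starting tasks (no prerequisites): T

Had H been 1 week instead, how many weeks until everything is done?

Actual critical path: T→H→L→Y = 4+4+2+7 = 17 ⇒ 17 weeks.
H lies on that path, so at 1 week the path becomes 14 weeks.
New critical path: T→Z→U = 4+9+3 = 16 ⇒ 16 weeks.

16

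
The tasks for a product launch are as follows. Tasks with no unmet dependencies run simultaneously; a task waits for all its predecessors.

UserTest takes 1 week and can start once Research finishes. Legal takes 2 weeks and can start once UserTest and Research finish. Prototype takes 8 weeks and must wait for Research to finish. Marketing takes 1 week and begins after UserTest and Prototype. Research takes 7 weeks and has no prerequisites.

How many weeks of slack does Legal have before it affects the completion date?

Research→Prototype→Marketing = 7+8+1 = 16 sets the makespan at 16 weeks.
Legal finishes as early as 10 and must finish by 16.
Float = 16 − 10 = 6.

6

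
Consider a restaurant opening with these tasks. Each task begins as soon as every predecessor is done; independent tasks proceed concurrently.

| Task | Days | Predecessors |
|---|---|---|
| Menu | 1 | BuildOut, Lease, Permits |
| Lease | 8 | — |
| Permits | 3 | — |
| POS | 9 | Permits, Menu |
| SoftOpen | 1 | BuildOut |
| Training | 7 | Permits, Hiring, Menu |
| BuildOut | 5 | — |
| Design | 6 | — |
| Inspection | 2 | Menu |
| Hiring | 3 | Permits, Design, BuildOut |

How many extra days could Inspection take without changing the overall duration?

Lease→Menu→POS = 8+1+9 = 18 sets the makespan at 18 days.
Longest path through Inspection: 11 days (earliest finish 11, latest finish 18).
So Inspection can slip 18 − 11 = 7 days.

7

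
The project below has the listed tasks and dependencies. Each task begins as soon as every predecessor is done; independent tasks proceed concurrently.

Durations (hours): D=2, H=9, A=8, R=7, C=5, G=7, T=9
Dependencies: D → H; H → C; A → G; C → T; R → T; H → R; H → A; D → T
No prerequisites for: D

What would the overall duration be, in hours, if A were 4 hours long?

Critical path before the change: D→H→R→T = 2+9+7+9 = 27 giving 27 hours.
The longest path through A is only 26 hours, so A has float 1.
That remains the longest chain; total 27 hours.

27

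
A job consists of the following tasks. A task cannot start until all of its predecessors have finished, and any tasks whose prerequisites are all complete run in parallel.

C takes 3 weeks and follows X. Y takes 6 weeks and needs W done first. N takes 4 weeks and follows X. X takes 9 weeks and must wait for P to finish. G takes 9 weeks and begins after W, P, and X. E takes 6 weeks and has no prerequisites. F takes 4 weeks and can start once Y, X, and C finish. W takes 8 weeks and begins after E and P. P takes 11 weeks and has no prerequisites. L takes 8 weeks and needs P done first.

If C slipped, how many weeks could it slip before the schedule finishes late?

2

Critical path: P→X→G = 11+9+9 = 29, so the finish is 29 weeks.
C finishes as early as 23 and must finish by 25.
Float = 29 − 27 = 2.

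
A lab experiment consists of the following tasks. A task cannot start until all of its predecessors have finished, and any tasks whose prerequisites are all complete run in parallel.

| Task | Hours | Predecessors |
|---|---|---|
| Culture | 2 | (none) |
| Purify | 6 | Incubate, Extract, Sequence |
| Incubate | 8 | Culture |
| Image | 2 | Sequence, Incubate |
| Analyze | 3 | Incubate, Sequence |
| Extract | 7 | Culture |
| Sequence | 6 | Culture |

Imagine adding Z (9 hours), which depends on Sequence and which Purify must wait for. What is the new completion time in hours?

Originally the plan takes 16 hours.
With Z inserted, Purify now waits for max(Incubate, Extract, Sequence, Z).
New critical path: Culture→Sequence→Z→Purify = 2+6+9+6 = 23 ⇒ 23 hours.

23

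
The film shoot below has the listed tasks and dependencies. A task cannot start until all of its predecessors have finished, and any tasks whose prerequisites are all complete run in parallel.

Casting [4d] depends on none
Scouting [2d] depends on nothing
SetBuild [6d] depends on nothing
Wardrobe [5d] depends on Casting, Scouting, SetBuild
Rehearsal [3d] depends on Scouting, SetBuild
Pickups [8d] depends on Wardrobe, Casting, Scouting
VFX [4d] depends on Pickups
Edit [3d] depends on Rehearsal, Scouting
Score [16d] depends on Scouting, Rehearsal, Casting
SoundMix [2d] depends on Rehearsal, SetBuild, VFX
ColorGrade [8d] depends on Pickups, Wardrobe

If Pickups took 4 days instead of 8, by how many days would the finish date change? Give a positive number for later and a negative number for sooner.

-2

As given, the longest chain is SetBuild→Wardrobe→Pickups→ColorGrade = 6+5+8+8 = 27, so the finish is 27 days.
Pickups is on the critical path; changing it to 4 makes that path 23 days.
The binding chain switches to SetBuild→Rehearsal→Score = 6+3+16 = 25; finish 25 days.
Change in finish: 25 − 27 = -2 days.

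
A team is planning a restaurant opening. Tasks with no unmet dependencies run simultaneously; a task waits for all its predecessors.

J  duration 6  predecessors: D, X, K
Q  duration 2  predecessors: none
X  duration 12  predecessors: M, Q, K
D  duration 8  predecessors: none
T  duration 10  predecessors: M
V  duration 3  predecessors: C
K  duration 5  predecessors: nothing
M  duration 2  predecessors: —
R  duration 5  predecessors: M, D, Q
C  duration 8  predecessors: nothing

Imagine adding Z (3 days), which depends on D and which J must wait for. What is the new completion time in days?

23

Originally the job takes 23 days.
With Z inserted, J now waits for max(D, X, K, Z).
New critical path: K→X→J = 5+12+6 = 23 ⇒ 23 days.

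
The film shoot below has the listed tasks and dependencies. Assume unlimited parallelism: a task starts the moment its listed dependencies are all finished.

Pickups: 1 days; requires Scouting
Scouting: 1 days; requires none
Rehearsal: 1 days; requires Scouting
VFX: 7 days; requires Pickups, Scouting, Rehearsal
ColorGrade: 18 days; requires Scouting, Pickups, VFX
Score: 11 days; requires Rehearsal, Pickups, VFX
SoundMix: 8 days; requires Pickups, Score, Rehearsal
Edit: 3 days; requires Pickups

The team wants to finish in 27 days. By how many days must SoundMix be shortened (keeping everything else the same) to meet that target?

Current finish: 28 days; target: 27.
SoundMix is on every critical path, so each day cut from SoundMix cuts the finish by one (this holds down to a finish of 27).
Need 28 − 27 = 1 day off SoundMix → SoundMix becomes 7 days, finish becomes 27.

1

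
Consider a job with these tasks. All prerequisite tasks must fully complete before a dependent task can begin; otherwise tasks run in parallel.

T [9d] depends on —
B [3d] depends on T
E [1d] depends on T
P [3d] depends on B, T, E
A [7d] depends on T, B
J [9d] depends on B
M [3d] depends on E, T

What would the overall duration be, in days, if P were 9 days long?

The binding path is T→B→J = 9+3+9 = 21; finish at 21 days.
P has 6 days of float (longest path through it is 15).
New critical path: T→B→P = 9+3+9 = 21 ⇒ 21 days.

21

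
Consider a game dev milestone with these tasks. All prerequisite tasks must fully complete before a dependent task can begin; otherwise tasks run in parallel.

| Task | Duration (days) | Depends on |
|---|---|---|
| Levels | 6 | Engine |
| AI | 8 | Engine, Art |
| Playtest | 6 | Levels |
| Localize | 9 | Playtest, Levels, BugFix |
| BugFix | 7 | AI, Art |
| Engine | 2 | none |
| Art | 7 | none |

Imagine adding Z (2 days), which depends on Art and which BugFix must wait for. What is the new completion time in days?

Originally the plan takes 31 days.
With Z inserted, BugFix now waits for max(AI, Art, Z).
New critical path: Art→AI→BugFix→Localize = 7+8+7+9 = 31 ⇒ 31 days.

31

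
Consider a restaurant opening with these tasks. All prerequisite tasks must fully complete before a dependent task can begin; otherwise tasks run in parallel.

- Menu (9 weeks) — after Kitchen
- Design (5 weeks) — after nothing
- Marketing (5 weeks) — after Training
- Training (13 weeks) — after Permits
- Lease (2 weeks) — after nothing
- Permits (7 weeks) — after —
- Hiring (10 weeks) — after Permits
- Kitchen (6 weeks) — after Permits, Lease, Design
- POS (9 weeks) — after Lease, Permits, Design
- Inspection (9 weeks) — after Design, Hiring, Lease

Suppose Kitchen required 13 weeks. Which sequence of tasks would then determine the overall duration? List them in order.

Permits, Kitchen, Menu

The binding path is Permits→Hiring→Inspection = 7+10+9 = 26; finish at 26 weeks.
Kitchen is off the critical path — its longest chain is 22 weeks, giving 4 of slack.
The binding chain switches to Permits→Kitchen→Menu = 7+13+9 = 29; finish 29 weeks.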